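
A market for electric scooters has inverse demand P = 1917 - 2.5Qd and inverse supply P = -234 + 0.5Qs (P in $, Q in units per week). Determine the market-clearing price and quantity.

Inverting to quantity form: Qd = 766.8 - 0.4P and Qs = 468 + 2P.
The market clears where 766.8 - 0.4P = 468 + 2P. Rearranging, 2.4P = 298.8, hence P* = 124.5.
Plugging P* into demand: Q* = 766.8 - 0.4(124.5) = 717.

P* = 124.5, Q* = 717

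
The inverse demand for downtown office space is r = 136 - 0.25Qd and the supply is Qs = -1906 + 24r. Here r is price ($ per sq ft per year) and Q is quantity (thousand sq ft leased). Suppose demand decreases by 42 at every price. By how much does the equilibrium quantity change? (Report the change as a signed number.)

Inverting to quantity form: Qd = 544 - 4r.
The market clears where 544 - 4r = -1906 + 24r. Rearranging, 28r = 2450, hence r* = 87.5.
From the demand curve, Q* = 544 - 4(87.5) = 194.
After the shift, demand is Qd = 502 - 4r.
Re-solving, 28r = 2408 gives r = 86 and Q = 158.
ΔQ = 158 - 194 = -36.

ΔQ = -36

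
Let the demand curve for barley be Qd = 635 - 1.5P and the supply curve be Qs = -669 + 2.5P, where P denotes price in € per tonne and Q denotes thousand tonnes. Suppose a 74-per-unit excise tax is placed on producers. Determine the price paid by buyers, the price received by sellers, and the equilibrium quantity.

P_b = 372.25, P_s = 298.25, Q = 76.625

With a tax of 74 on producers, they supply based on the net price P_s = P_b - 74, so Qs = -854 + 2.5P_b.
Market clearing requires 635 - 1.5P_b = -854 + 2.5P_b; hence 1489 = 4P_b and P_b = 372.25.
So P_s = 298.25 and the quantity traded is Q = 635 - 1.5(372.25) = 76.625.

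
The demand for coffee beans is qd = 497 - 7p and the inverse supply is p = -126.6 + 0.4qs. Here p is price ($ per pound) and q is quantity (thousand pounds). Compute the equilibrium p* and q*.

p* = 19, q* = 364

Inverting to quantity form: qs = 316.5 + 2.5p.
Set qd = qs: 497 - 7p = 316.5 + 2.5p, so 180.5 = 9.5p and p* = 19.
Substitute back: q* = 497 - 7(19) = 364.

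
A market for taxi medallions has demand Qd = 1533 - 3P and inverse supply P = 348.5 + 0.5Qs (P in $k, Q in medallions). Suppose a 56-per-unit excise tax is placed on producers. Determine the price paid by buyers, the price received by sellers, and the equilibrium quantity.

P_b = 468.4, P_s = 412.4, Q = 127.8

Solving each curve for Q: Qs = -697 + 2P.
Producers keep P_s = P_b - 56 per unit, so supply in terms of the buyer price is Qs = -809 + 2P_b.
Market clearing requires 1533 - 3P_b = -809 + 2P_b; hence 2342 = 5P_b and P_b = 468.4.
So P_s = 412.4 and the quantity traded is Q = 1533 - 3(468.4) = 127.8.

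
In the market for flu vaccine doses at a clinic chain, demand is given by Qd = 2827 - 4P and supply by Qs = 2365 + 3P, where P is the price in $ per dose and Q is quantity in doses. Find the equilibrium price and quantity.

P* = 66, Q* = 2563

At equilibrium Qd = Qs, so 2827 - 4P = 2365 + 3P; collecting terms, 462 = 7P and P* = 66.
Substitute back: Q* = 2827 - 4(66) = 2563.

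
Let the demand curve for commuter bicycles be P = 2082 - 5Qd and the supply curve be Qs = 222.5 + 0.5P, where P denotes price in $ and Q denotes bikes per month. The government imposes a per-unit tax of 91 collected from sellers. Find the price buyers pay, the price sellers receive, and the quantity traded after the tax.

Inverting to quantity form: Qd = 416.4 - 0.2P.
The tax drives a wedge P_b - P_s = 91. Substituting P_s = P_b - 91 into supply: Qs = 177 + 0.5P_b.
Set Qd = Qs: 416.4 - 0.2P_b = 177 + 0.5P_b, so 239.4 = 0.7P_b and P_b = 342.
So P_s = 251 and the quantity traded is Q = 416.4 - 0.2(342) = 348.

P_b = 342, P_s = 251, Q = 348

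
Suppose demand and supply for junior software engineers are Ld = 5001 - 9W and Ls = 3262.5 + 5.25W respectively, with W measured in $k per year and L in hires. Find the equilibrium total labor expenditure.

Total labor expenditure = 476166

Set Ld = Ls: 5001 - 9W = 3262.5 + 5.25W, so 1738.5 = 14.25W and W* = 122.
Substitute back: L* = 5001 - 9(122) = 3903.
Total labor expenditure = W* × L* = 122 × 3903 = 476166.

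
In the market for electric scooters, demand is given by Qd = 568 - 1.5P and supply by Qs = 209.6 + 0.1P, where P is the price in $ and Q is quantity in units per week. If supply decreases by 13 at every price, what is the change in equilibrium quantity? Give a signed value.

ΔQ = -12.1875

At equilibrium Qd = Qs, so 568 - 1.5P = 209.6 + 0.1P; collecting terms, 358.4 = 1.6P and P* = 224.
From the demand curve, Q* = 568 - 1.5(224) = 232.
After the shift, supply is Qs = 196.6 + 0.1P.
The new intersection has 371.4 = 1.6P, i.e. P = 232.125, Q = 219.8125.
ΔQ = 219.8125 - 232 = -12.1875.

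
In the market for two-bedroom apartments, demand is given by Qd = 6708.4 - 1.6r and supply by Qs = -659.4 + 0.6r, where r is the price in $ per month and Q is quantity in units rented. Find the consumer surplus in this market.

The market clears where 6708.4 - 1.6r = -659.4 + 0.6r. Rearranging, 2.2r = 7367.8, hence r* = 3349.
From the demand curve, Q* = 6708.4 - 1.6(3349) = 1350.
Demand choke price (Qd = 0): r = 6708.4/1.6 = 4192.75. Consumer surplus = ½ × (4192.75 - 3349) × 1350 = 569531.25.

Consumer surplus = 569531.25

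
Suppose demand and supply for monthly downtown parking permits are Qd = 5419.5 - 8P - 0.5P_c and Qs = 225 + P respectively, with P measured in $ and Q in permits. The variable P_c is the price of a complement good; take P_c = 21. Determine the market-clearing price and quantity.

P* = 576, Q* = 801

With P_c = 21, demand is Qd = 5409 - 8P.
At equilibrium Qd = Qs, so 5409 - 8P = 225 + P; collecting terms, 5184 = 9P and P* = 576.
Plugging P* into demand: Q* = 5409 - 8(576) = 801.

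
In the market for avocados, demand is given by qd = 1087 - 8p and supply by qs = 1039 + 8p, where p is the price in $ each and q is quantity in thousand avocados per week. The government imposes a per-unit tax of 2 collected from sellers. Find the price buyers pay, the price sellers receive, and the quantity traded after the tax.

With a tax of 2 on sellers, they supply based on the net price p_s = p_b - 2, so qs = 1023 + 8p_b.
Set qd = qs: 1087 - 8p_b = 1023 + 8p_b, so 64 = 16p_b and p_b = 4.
Then p_s = 4 - 2 = 2 and q = 1087 - 8(4) = 1055.

p_b = 4, p_s = 2, q = 1055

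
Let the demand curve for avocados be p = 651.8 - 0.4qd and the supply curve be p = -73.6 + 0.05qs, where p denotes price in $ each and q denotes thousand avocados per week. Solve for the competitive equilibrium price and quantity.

Solving each curve for q: qd = 1629.5 - 2.5p and qs = 1472 + 20p.
At equilibrium qd = qs, so 1629.5 - 2.5p = 1472 + 20p; collecting terms, 157.5 = 22.5p and p* = 7.
Then q* = 1629.5 - 2.5(7) = 1612.

p* = 7, q* = 1612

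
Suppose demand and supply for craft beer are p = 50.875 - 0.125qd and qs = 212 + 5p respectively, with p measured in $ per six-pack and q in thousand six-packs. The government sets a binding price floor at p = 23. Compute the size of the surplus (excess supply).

Surplus = 104

Inverting to quantity form: qd = 407 - 8p.
With p fixed at 23, quantity demanded is 223 and quantity supplied is 327.
Surplus = qs - qd = 327 - 223 = 104.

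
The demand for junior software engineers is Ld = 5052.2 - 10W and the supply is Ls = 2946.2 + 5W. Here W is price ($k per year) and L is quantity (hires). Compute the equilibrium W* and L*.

W* = 140.4, L* = 3648.2

At equilibrium Ld = Ls, so 5052.2 - 10W = 2946.2 + 5W; collecting terms, 2106 = 15W and W* = 140.4.
From the demand curve, L* = 5052.2 - 10(140.4) = 3648.2.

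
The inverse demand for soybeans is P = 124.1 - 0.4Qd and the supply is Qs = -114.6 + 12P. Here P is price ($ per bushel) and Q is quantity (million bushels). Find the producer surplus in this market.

Inverting to quantity form: Qd = 310.25 - 2.5P.
Set Qd = Qs: 310.25 - 2.5P = -114.6 + 12P, so 424.85 = 14.5P and P* = 29.3.
From the demand curve, Q* = 310.25 - 2.5(29.3) = 237.
Supply choke price (Qs = 0): P = 9.55. Producer surplus = ½ × (29.3 - 9.55) × 237 = 2340.375.

Producer surplus = 2340.375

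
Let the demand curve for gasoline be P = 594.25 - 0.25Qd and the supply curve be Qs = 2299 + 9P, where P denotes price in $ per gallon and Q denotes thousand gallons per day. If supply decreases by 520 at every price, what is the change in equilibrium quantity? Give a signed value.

ΔQ = -160

Solving each curve for Q: Qd = 2377 - 4P.
Equating demand and supply, 2377 - 4P = 2299 + 9P gives 13P = 78, so P* = 6.
Then Q* = 2377 - 4(6) = 2353.
After the shift, supply is Qs = 1779 + 9P.
The new intersection has 598 = 13P, i.e. P = 46, Q = 2193.
ΔQ = 2193 - 2353 = -160.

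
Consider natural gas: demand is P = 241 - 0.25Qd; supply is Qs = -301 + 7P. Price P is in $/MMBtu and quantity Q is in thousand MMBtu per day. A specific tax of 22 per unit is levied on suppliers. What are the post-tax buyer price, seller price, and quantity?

Solving each curve for Q: Qd = 964 - 4P.
The tax drives a wedge P_b - P_s = 22. Substituting P_s = P_b - 22 into supply: Qs = -455 + 7P_b.
Equate demand and the shifted supply: 964 - 4P_b = -455 + 7P_b, giving 11P_b = 1419, so P_b = 129.
Then P_s = 129 - 22 = 107 and Q = 964 - 4(129) = 448.

P_b = 129, P_s = 107, Q = 448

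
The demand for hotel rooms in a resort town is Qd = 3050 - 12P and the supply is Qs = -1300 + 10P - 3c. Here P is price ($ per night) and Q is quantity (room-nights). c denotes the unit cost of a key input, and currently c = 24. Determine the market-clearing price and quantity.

P* = 201, Q* = 638

With c = 24, supply is Qs = -1372 + 10P.
Set Qd = Qs: 3050 - 12P = -1372 + 10P, so 4422 = 22P and P* = 201.
Substitute back: Q* = 3050 - 12(201) = 638.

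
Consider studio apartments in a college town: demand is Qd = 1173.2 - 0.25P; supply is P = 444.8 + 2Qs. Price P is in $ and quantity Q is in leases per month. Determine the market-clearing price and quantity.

Rewriting in direct form: Qs = -222.4 + 0.5P.
At equilibrium Qd = Qs, so 1173.2 - 0.25P = -222.4 + 0.5P; collecting terms, 1395.6 = 0.75P and P* = 1860.8.
From the demand curve, Q* = 1173.2 - 0.25(1860.8) = 708.

P* = 1860.8, Q* = 708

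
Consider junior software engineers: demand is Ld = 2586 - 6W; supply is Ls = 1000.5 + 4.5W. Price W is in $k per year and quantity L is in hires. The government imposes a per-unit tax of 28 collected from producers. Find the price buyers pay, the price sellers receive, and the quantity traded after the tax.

W_b = 163, W_s = 135, L = 1608

Producers keep W_s = W_b - 28 per unit, so supply in terms of the buyer price is Ls = 874.5 + 4.5W_b.
Market clearing requires 2586 - 6W_b = 874.5 + 4.5W_b; hence 1711.5 = 10.5W_b and W_b = 163.
So W_s = 135 and the quantity traded is L = 2586 - 6(163) = 1608.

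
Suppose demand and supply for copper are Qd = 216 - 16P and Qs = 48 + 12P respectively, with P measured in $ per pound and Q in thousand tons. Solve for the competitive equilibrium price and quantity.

At equilibrium Qd = Qs, so 216 - 16P = 48 + 12P; collecting terms, 168 = 28P and P* = 6.
Substitute back: Q* = 216 - 16(6) = 120.

P* = 6, Q* = 120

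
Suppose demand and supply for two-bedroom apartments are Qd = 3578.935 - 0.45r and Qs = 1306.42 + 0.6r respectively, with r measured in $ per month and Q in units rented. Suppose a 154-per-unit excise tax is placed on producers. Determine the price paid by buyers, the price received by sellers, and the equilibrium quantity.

With a tax of 154 on producers, they supply based on the net price r_s = r_b - 154, so Qs = 1214.02 + 0.6r_b.
Equate demand and the shifted supply: 3578.935 - 0.45r_b = 1214.02 + 0.6r_b, giving 1.05r_b = 2364.915, so r_b = 2252.3.
So r_s = 2098.3 and the quantity traded is Q = 3578.935 - 0.45(2252.3) = 2565.4.

r_b = 2252.3, r_s = 2098.3, Q = 2565.4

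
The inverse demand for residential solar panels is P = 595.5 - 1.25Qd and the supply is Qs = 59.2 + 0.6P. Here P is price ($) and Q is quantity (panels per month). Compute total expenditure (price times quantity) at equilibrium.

Rewriting in direct form: Qd = 476.4 - 0.8P.
Set Qd = Qs: 476.4 - 0.8P = 59.2 + 0.6P, so 417.2 = 1.4P and P* = 298.
Then Q* = 476.4 - 0.8(298) = 238.
Total expenditure = P* × Q* = 298 × 238 = 70924.

Total expenditure = 70924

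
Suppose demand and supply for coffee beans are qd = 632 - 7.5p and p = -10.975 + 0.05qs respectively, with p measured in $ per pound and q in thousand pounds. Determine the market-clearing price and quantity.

Inverting to quantity form: qs = 219.5 + 20p.
Equating demand and supply, 632 - 7.5p = 219.5 + 20p gives 27.5p = 412.5, so p* = 15.
From the demand curve, q* = 632 - 7.5(15) = 519.5.

p* = 15, q* = 519.5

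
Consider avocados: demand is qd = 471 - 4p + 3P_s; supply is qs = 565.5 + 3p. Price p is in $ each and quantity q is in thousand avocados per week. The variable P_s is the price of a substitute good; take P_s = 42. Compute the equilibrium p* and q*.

With P_s = 42, demand is qd = 597 - 4p.
At equilibrium qd = qs, so 597 - 4p = 565.5 + 3p; collecting terms, 31.5 = 7p and p* = 4.5.
From the demand curve, q* = 597 - 4(4.5) = 579.

p* = 4.5, q* = 579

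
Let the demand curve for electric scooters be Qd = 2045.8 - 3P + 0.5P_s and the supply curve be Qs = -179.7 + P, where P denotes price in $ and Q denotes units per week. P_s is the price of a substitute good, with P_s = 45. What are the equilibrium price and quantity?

With P_s = 45, demand is Qd = 2068.3 - 3P.
The market clears where 2068.3 - 3P = -179.7 + P. Rearranging, 4P = 2248, hence P* = 562.
From the demand curve, Q* = 2068.3 - 3(562) = 382.3.

P* = 562, Q* = 382.3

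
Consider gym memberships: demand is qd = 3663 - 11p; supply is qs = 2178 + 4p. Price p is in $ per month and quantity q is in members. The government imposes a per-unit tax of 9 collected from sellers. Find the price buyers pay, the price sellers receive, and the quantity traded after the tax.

With a tax of 9 on sellers, they supply based on the net price p_s = p_b - 9, so qs = 2142 + 4p_b.
Market clearing requires 3663 - 11p_b = 2142 + 4p_b; hence 1521 = 15p_b and p_b = 101.4.
So p_s = 92.4 and the quantity traded is q = 3663 - 11(101.4) = 2547.6.

p_b = 101.4, p_s = 92.4, q = 2547.6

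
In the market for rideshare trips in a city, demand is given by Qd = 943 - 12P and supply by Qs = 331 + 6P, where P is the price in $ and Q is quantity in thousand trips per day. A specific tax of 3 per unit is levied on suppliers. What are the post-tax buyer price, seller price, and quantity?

P_b = 35, P_s = 32, Q = 523

Suppliers keep P_s = P_b - 3 per unit, so supply in terms of the buyer price is Qs = 313 + 6P_b.
Equate demand and the shifted supply: 943 - 12P_b = 313 + 6P_b, giving 18P_b = 630, so P_b = 35.
Then P_s = 35 - 3 = 32 and Q = 943 - 12(35) = 523.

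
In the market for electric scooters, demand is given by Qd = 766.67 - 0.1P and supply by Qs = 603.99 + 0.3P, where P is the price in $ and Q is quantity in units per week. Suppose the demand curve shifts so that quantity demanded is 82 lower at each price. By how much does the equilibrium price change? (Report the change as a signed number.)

At equilibrium Qd = Qs, so 766.67 - 0.1P = 603.99 + 0.3P; collecting terms, 162.68 = 0.4P and P* = 406.7.
Plugging P* into demand: Q* = 766.67 - 0.1(406.7) = 726.
After the shift, demand is Qd = 684.67 - 0.1P.
The new intersection has 80.68 = 0.4P, i.e. P = 201.7, Q = 664.5.
ΔP = 201.7 - 406.7 = -205.

ΔP = -205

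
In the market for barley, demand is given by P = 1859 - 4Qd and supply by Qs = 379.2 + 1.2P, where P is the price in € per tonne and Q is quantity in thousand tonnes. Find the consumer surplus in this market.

In direct form, Qd = 464.75 - 0.25P.
The market clears where 464.75 - 0.25P = 379.2 + 1.2P. Rearranging, 1.45P = 85.55, hence P* = 59.
From the demand curve, Q* = 464.75 - 0.25(59) = 450.
Demand choke price (Qd = 0): P = 464.75/0.25 = 1859. Consumer surplus = ½ × (1859 - 59) × 450 = 405000.

Consumer surplus = 405000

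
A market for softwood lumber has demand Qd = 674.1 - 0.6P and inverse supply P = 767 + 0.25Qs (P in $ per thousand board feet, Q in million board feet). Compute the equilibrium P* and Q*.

P* = 813.5, Q* = 186

Solving each curve for Q: Qs = -3068 + 4P.
The market clears where 674.1 - 0.6P = -3068 + 4P. Rearranging, 4.6P = 3742.1, hence P* = 813.5.
Substitute back: Q* = 674.1 - 0.6(813.5) = 186.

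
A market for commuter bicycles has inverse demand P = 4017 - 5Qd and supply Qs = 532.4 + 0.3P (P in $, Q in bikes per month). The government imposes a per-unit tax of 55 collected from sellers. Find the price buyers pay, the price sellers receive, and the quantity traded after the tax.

Solving each curve for Q: Qd = 803.4 - 0.2P.
The tax drives a wedge P_b - P_s = 55. Substituting P_s = P_b - 55 into supply: Qs = 515.9 + 0.3P_b.
Equate demand and the shifted supply: 803.4 - 0.2P_b = 515.9 + 0.3P_b, giving 0.5P_b = 287.5, so P_b = 575.
Then P_s = 575 - 55 = 520 and Q = 803.4 - 0.2(575) = 688.4.

P_b = 575, P_s = 520, Q = 688.4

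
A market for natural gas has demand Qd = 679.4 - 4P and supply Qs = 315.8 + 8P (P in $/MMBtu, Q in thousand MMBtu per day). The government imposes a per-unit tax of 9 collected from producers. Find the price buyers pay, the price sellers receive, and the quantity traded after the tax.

P_b = 36.3, P_s = 27.3, Q = 534.2

Producers keep P_s = P_b - 9 per unit, so supply in terms of the buyer price is Qs = 243.8 + 8P_b.
Set Qd = Qs: 679.4 - 4P_b = 243.8 + 8P_b, so 435.6 = 12P_b and P_b = 36.3.
Then P_s = 36.3 - 9 = 27.3 and Q = 679.4 - 4(36.3) = 534.2.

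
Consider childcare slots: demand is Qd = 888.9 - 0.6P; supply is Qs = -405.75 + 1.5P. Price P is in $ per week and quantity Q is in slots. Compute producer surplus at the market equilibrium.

Producer surplus = 89787

At equilibrium Qd = Qs, so 888.9 - 0.6P = -405.75 + 1.5P; collecting terms, 1294.65 = 2.1P and P* = 616.5.
Substitute back: Q* = 888.9 - 0.6(616.5) = 519.
Supply choke price (Qs = 0): P = 270.5. Producer surplus = ½ × (616.5 - 270.5) × 519 = 89787.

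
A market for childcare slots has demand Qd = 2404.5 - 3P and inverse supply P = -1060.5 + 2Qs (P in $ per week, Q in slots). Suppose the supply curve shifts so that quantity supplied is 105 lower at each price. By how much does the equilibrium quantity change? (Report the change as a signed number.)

ΔQ = -90

In direct form, Qs = 530.25 + 0.5P.
Set Qd = Qs: 2404.5 - 3P = 530.25 + 0.5P, so 1874.25 = 3.5P and P* = 535.5.
From the demand curve, Q* = 2404.5 - 3(535.5) = 798.
After the shift, supply is Qs = 425.25 + 0.5P.
The new intersection has 1979.25 = 3.5P, i.e. P = 565.5, Q = 708.
ΔQ = 708 - 798 = -90.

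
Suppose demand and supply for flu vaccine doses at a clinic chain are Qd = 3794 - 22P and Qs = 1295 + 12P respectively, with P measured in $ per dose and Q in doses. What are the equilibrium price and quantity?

P* = 73.5, Q* = 2177

Set Qd = Qs: 3794 - 22P = 1295 + 12P, so 2499 = 34P and P* = 73.5.
Substitute back: Q* = 3794 - 22(73.5) = 2177.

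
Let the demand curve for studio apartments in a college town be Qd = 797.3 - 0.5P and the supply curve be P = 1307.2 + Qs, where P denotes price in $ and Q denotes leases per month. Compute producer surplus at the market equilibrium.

Producer surplus = 4588.82

In direct form, Qs = -1307.2 + P.
At equilibrium Qd = Qs, so 797.3 - 0.5P = -1307.2 + P; collecting terms, 2104.5 = 1.5P and P* = 1403.
From the demand curve, Q* = 797.3 - 0.5(1403) = 95.8.
Supply choke price (Qs = 0): P = 1307.2. Producer surplus = ½ × (1403 - 1307.2) × 95.8 = 4588.82.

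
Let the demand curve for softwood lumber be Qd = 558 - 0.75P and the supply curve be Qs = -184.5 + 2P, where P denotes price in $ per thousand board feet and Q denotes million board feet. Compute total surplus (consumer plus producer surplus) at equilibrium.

The market clears where 558 - 0.75P = -184.5 + 2P. Rearranging, 2.75P = 742.5, hence P* = 270.
Then Q* = 558 - 0.75(270) = 355.5.
Demand choke price = 744; supply choke price = 92.25. CS = ½(744 - 270)(355.5) = 84253.5; PS = ½(270 - 92.25)(355.5) = 31595.0625. Total surplus = 115848.5625.

Total surplus = 115848.5625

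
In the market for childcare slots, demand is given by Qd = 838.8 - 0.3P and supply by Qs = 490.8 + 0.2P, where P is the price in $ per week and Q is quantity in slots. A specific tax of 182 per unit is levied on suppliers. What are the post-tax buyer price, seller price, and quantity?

P_b = 768.8, P_s = 586.8, Q = 608.16

With a tax of 182 on suppliers, they supply based on the net price P_s = P_b - 182, so Qs = 454.4 + 0.2P_b.
Market clearing requires 838.8 - 0.3P_b = 454.4 + 0.2P_b; hence 384.4 = 0.5P_b and P_b = 768.8.
Then P_s = 768.8 - 182 = 586.8 and Q = 838.8 - 0.3(768.8) = 608.16.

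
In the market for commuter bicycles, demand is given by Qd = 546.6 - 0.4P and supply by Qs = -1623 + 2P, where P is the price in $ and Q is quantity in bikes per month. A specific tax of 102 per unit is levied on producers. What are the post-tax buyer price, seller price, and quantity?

Producers keep P_s = P_b - 102 per unit, so supply in terms of the buyer price is Qs = -1827 + 2P_b.
Market clearing requires 546.6 - 0.4P_b = -1827 + 2P_b; hence 2373.6 = 2.4P_b and P_b = 989.
Then P_s = 989 - 102 = 887 and Q = 546.6 - 0.4(989) = 151.

P_b = 989, P_s = 887, Q = 151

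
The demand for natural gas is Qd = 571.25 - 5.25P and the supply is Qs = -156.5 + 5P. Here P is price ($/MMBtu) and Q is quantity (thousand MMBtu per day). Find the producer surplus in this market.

Producer surplus = 3940.225

At equilibrium Qd = Qs, so 571.25 - 5.25P = -156.5 + 5P; collecting terms, 727.75 = 10.25P and P* = 71.
Plugging P* into demand: Q* = 571.25 - 5.25(71) = 198.5.
Supply choke price (Qs = 0): P = 31.3. Producer surplus = ½ × (71 - 31.3) × 198.5 = 3940.225.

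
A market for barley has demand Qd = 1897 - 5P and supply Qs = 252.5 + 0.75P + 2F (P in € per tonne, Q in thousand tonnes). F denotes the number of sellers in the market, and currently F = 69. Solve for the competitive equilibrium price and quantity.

P* = 262, Q* = 587

With F = 69, supply is Qs = 390.5 + 0.75P.
At equilibrium Qd = Qs, so 1897 - 5P = 390.5 + 0.75P; collecting terms, 1506.5 = 5.75P and P* = 262.
From the demand curve, Q* = 1897 - 5(262) = 587.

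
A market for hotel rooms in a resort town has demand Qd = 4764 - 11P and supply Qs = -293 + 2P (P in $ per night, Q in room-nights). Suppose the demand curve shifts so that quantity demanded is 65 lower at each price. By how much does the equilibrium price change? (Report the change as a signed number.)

Set Qd = Qs: 4764 - 11P = -293 + 2P, so 5057 = 13P and P* = 389.
Plugging P* into demand: Q* = 4764 - 11(389) = 485.
After the shift, demand is Qd = 4699 - 11P.
The new intersection has 4992 = 13P, i.e. P = 384, Q = 475.
ΔP = 384 - 389 = -5.

ΔP = -5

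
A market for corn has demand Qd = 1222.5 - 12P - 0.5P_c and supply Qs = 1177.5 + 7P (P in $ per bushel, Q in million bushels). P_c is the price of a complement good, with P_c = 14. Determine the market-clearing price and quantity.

With P_c = 14, demand is Qd = 1215.5 - 12P.
The market clears where 1215.5 - 12P = 1177.5 + 7P. Rearranging, 19P = 38, hence P* = 2.
Then Q* = 1215.5 - 12(2) = 1191.5.

P* = 2, Q* = 1191.5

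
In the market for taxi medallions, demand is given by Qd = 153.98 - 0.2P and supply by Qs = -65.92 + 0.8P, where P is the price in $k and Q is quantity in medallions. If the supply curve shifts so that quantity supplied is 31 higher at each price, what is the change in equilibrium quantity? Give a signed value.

The market clears where 153.98 - 0.2P = -65.92 + 0.8P. Rearranging, P = 219.9, hence P* = 219.9.
From the demand curve, Q* = 153.98 - 0.2(219.9) = 110.
After the shift, supply is Qs = -34.92 + 0.8P.
Re-solving, P = 188.9 gives P = 188.9 and Q = 116.2.
ΔQ = 116.2 - 110 = 6.2.

ΔQ = 6.2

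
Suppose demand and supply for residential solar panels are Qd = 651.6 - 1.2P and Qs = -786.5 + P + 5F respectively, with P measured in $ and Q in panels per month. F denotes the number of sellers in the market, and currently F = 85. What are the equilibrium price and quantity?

P* = 460.5, Q* = 99

With F = 85, supply is Qs = -361.5 + P.
The market clears where 651.6 - 1.2P = -361.5 + P. Rearranging, 2.2P = 1013.1, hence P* = 460.5.
Substitute back: Q* = 651.6 - 1.2(460.5) = 99.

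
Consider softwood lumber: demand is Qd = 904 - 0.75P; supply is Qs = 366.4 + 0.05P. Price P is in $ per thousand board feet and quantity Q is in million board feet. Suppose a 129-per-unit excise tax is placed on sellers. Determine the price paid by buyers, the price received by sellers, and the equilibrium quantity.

With a tax of 129 on sellers, they supply based on the net price P_s = P_b - 129, so Qs = 359.95 + 0.05P_b.
Set Qd = Qs: 904 - 0.75P_b = 359.95 + 0.05P_b, so 544.05 = 0.8P_b and P_b = 680.0625.
Then P_s = 680.0625 - 129 = 551.0625 and Q = 904 - 0.75(680.0625) = 393.953125.

P_b = 680.0625, P_s = 551.0625, Q = 393.953125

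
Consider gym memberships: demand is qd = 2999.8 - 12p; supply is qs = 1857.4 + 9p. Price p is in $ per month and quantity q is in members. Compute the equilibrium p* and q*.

p* = 54.4, q* = 2347

Set qd = qs: 2999.8 - 12p = 1857.4 + 9p, so 1142.4 = 21p and p* = 54.4.
Substitute back: q* = 2999.8 - 12(54.4) = 2347.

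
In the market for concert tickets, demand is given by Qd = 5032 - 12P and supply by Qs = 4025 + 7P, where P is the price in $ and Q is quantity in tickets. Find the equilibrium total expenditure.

Total expenditure = 232988

Equating demand and supply, 5032 - 12P = 4025 + 7P gives 19P = 1007, so P* = 53.
Substitute back: Q* = 5032 - 12(53) = 4396.
Total expenditure = P* × Q* = 53 × 4396 = 232988.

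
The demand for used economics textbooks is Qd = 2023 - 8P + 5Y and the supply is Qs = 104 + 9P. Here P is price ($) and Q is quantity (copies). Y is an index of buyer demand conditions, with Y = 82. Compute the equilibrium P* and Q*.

P* = 137, Q* = 1337

With Y = 82, demand is Qd = 2433 - 8P.
Equating demand and supply, 2433 - 8P = 104 + 9P gives 17P = 2329, so P* = 137.
From the demand curve, Q* = 2433 - 8(137) = 1337.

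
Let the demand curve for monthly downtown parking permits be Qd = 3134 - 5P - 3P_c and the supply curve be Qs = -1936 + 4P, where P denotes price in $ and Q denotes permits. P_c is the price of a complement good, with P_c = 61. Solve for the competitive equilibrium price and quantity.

With P_c = 61, demand is Qd = 2951 - 5P.
The market clears where 2951 - 5P = -1936 + 4P. Rearranging, 9P = 4887, hence P* = 543.
Substitute back: Q* = 2951 - 5(543) = 236.

P* = 543, Q* = 236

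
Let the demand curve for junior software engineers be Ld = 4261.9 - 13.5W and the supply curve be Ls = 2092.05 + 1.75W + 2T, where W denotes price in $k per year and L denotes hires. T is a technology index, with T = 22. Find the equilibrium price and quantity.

With T = 22, supply is Ls = 2136.05 + 1.75W.
At equilibrium Ld = Ls, so 4261.9 - 13.5W = 2136.05 + 1.75W; collecting terms, 2125.85 = 15.25W and W* = 139.4.
Substitute back: L* = 4261.9 - 13.5(139.4) = 2380.

W* = 139.4, L* = 2380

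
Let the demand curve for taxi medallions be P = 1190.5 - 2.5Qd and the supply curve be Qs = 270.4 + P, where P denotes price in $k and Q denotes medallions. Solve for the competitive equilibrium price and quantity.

P* = 147, Q* = 417.4

In direct form, Qd = 476.2 - 0.4P.
The market clears where 476.2 - 0.4P = 270.4 + P. Rearranging, 1.4P = 205.8, hence P* = 147.
Substitute back: Q* = 476.2 - 0.4(147) = 417.4.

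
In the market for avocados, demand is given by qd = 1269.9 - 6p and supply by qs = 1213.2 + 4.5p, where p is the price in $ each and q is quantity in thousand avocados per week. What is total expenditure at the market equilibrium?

At equilibrium qd = qs, so 1269.9 - 6p = 1213.2 + 4.5p; collecting terms, 56.7 = 10.5p and p* = 5.4.
Plugging p* into demand: q* = 1269.9 - 6(5.4) = 1237.5.
Total expenditure = p* × q* = 5.4 × 1237.5 = 6682.5.

Total expenditure = 6682.5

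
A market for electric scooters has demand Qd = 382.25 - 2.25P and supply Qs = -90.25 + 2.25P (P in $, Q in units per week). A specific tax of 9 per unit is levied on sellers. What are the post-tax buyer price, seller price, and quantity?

P_b = 109.5, P_s = 100.5, Q = 135.875

With a tax of 9 on sellers, they supply based on the net price P_s = P_b - 9, so Qs = -110.5 + 2.25P_b.
Market clearing requires 382.25 - 2.25P_b = -110.5 + 2.25P_b; hence 492.75 = 4.5P_b and P_b = 109.5.
So P_s = 100.5 and the quantity traded is Q = 382.25 - 2.25(109.5) = 135.875.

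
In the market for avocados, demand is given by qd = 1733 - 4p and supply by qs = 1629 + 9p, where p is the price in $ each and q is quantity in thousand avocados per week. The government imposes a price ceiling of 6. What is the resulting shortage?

Evaluating both curves at the ceiling price 6 gives qd = 1709, qs = 1683.
Shortage = qd - qs = 1709 - 1683 = 26.

Shortage = 26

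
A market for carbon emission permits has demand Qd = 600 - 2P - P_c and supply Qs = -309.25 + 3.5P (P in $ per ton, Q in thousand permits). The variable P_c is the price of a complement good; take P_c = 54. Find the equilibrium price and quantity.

With P_c = 54, demand is Qd = 546 - 2P.
The market clears where 546 - 2P = -309.25 + 3.5P. Rearranging, 5.5P = 855.25, hence P* = 155.5.
Plugging P* into demand: Q* = 546 - 2(155.5) = 235.

P* = 155.5, Q* = 235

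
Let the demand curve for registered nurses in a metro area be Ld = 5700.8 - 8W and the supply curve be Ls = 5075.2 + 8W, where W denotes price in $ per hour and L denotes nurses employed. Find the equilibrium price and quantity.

Equating demand and supply, 5700.8 - 8W = 5075.2 + 8W gives 16W = 625.6, so W* = 39.1.
Plugging W* into demand: L* = 5700.8 - 8(39.1) = 5388.

W* = 39.1, L* = 5388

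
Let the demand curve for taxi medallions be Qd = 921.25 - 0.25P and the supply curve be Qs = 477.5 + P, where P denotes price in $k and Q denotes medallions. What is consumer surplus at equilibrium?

The market clears where 921.25 - 0.25P = 477.5 + P. Rearranging, 1.25P = 443.75, hence P* = 355.
From the demand curve, Q* = 921.25 - 0.25(355) = 832.5.
Demand choke price (Qd = 0): P = 921.25/0.25 = 3685. Consumer surplus = ½ × (3685 - 355) × 832.5 = 1386112.5.

Consumer surplus = 1386112.5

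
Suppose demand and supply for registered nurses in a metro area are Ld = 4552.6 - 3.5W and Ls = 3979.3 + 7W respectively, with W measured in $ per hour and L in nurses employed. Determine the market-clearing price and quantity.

Equating demand and supply, 4552.6 - 3.5W = 3979.3 + 7W gives 10.5W = 573.3, so W* = 54.6.
Substitute back: L* = 4552.6 - 3.5(54.6) = 4361.5.

W* = 54.6, L* = 4361.5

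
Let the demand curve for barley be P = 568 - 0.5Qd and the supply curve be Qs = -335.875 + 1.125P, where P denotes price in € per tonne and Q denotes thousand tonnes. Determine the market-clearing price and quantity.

P* = 471, Q* = 194

Solving each curve for Q: Qd = 1136 - 2P.
Set Qd = Qs: 1136 - 2P = -335.875 + 1.125P, so 1471.875 = 3.125P and P* = 471.
From the demand curve, Q* = 1136 - 2(471) = 194.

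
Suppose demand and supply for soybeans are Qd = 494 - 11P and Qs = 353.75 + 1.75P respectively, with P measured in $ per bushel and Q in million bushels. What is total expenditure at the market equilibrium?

Total expenditure = 4103

At equilibrium Qd = Qs, so 494 - 11P = 353.75 + 1.75P; collecting terms, 140.25 = 12.75P and P* = 11.
From the demand curve, Q* = 494 - 11(11) = 373.
Total expenditure = P* × Q* = 11 × 373 = 4103.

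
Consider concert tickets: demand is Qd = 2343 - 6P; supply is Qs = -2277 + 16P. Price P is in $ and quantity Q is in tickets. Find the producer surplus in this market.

Producer surplus = 36652.78125

Equating demand and supply, 2343 - 6P = -2277 + 16P gives 22P = 4620, so P* = 210.
From the demand curve, Q* = 2343 - 6(210) = 1083.
Supply choke price (Qs = 0): P = 142.3125. Producer surplus = ½ × (210 - 142.3125) × 1083 = 36652.78125.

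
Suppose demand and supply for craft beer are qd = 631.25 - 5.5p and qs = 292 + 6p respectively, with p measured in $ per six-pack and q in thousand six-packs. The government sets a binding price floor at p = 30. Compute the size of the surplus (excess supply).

At p = 30: qd = 466.25 and qs = 472.
Surplus = qs - qd = 472 - 466.25 = 5.75.

Surplus = 5.75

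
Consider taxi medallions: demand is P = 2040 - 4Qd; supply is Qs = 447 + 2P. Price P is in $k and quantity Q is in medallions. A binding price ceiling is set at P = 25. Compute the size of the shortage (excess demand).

Rewriting in direct form: Qd = 510 - 0.25P.
Evaluating both curves at the ceiling price 25 gives Qd = 503.75, Qs = 497.
Shortage = Qd - Qs = 503.75 - 497 = 6.75.

Shortage = 6.75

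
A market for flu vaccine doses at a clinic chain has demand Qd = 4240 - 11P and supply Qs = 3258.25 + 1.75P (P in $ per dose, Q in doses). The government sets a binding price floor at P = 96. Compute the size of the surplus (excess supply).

Surplus = 242.25

At P = 96: Qd = 3184 and Qs = 3426.25.
Surplus = Qs - Qd = 3426.25 - 3184 = 242.25.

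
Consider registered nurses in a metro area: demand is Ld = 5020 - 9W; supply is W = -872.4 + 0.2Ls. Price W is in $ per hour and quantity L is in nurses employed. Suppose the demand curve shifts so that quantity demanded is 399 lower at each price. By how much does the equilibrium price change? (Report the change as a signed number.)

Solving each curve for L: Ls = 4362 + 5W.
Set Ld = Ls: 5020 - 9W = 4362 + 5W, so 658 = 14W and W* = 47.
Substitute back: L* = 5020 - 9(47) = 4597.
After the shift, demand is Ld = 4621 - 9W.
New equilibrium: 259 = 14W, so W = 18.5 and L = 4454.5.
ΔW = 18.5 - 47 = -28.5.

ΔW = -28.5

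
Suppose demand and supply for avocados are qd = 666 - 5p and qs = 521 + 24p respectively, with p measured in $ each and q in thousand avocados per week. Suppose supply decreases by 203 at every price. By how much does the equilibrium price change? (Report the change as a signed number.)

At equilibrium qd = qs, so 666 - 5p = 521 + 24p; collecting terms, 145 = 29p and p* = 5.
Plugging p* into demand: q* = 666 - 5(5) = 641.
After the shift, supply is qs = 318 + 24p.
New equilibrium: 348 = 29p, so p = 12 and q = 606.
Δp = 12 - 5 = 7.

Δp = 7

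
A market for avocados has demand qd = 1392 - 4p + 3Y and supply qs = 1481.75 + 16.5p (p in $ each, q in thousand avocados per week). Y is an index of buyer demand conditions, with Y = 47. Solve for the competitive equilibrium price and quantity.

p* = 2.5, q* = 1523

With Y = 47, demand is qd = 1533 - 4p.
Equating demand and supply, 1533 - 4p = 1481.75 + 16.5p gives 20.5p = 51.25, so p* = 2.5.
Substitute back: q* = 1533 - 4(2.5) = 1523.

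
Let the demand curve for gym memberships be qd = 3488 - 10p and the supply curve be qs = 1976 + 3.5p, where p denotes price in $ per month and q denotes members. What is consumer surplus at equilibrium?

Consumer surplus = 280371.2

At equilibrium qd = qs, so 3488 - 10p = 1976 + 3.5p; collecting terms, 1512 = 13.5p and p* = 112.
Then q* = 3488 - 10(112) = 2368.
Demand choke price (qd = 0): p = 3488/10 = 348.8. Consumer surplus = ½ × (348.8 - 112) × 2368 = 280371.2.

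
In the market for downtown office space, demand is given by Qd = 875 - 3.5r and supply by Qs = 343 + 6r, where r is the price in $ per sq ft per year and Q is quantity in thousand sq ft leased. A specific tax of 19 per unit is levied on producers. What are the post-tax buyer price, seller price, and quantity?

r_b = 68, r_s = 49, Q = 637

With a tax of 19 on producers, they supply based on the net price r_s = r_b - 19, so Qs = 229 + 6r_b.
Equate demand and the shifted supply: 875 - 3.5r_b = 229 + 6r_b, giving 9.5r_b = 646, so r_b = 68.
Then r_s = 68 - 19 = 49 and Q = 875 - 3.5(68) = 637.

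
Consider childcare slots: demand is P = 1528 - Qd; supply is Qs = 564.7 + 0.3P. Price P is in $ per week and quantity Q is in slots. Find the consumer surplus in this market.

Consumer surplus = 309684.5

Rewriting in direct form: Qd = 1528 - P.
At equilibrium Qd = Qs, so 1528 - P = 564.7 + 0.3P; collecting terms, 963.3 = 1.3P and P* = 741.
Substitute back: Q* = 1528 - 741 = 787.
Demand choke price (Qd = 0): P = 1528. Consumer surplus = ½ × (1528 - 741) × 787 = 309684.5.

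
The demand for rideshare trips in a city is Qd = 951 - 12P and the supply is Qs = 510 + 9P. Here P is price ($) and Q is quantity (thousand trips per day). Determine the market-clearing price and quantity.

Set Qd = Qs: 951 - 12P = 510 + 9P, so 441 = 21P and P* = 21.
Plugging P* into demand: Q* = 951 - 12(21) = 699.

P* = 21, Q* = 699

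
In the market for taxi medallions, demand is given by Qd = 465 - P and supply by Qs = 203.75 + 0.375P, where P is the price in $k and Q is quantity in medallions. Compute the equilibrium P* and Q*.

P* = 190, Q* = 275

At equilibrium Qd = Qs, so 465 - P = 203.75 + 0.375P; collecting terms, 261.25 = 1.375P and P* = 190.
From the demand curve, Q* = 465 - 190 = 275.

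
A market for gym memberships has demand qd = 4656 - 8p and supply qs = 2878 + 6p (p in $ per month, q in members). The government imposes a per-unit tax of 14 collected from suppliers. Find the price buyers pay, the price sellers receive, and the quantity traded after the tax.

The tax drives a wedge p_b - p_s = 14. Substituting p_s = p_b - 14 into supply: qs = 2794 + 6p_b.
Market clearing requires 4656 - 8p_b = 2794 + 6p_b; hence 1862 = 14p_b and p_b = 133.
Then p_s = 133 - 14 = 119 and q = 4656 - 8(133) = 3592.

p_b = 133, p_s = 119, q = 3592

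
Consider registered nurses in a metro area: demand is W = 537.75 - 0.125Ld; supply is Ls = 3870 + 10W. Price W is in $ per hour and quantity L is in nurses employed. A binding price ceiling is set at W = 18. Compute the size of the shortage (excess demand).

In direct form, Ld = 4302 - 8W.
With W fixed at 18, quantity demanded is 4158 and quantity supplied is 4050.
Shortage = Ld - Ls = 4158 - 4050 = 108.

Shortage = 108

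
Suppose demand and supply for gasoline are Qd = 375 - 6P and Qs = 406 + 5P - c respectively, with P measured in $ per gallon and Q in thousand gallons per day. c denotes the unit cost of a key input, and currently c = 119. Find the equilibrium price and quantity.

P* = 8, Q* = 327

With c = 119, supply is Qs = 287 + 5P.
Set Qd = Qs: 375 - 6P = 287 + 5P, so 88 = 11P and P* = 8.
Plugging P* into demand: Q* = 375 - 6(8) = 327.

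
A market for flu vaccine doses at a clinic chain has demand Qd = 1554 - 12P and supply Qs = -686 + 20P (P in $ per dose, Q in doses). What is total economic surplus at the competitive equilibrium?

Total surplus = 33986.4

At equilibrium Qd = Qs, so 1554 - 12P = -686 + 20P; collecting terms, 2240 = 32P and P* = 70.
From the demand curve, Q* = 1554 - 12(70) = 714.
Demand choke price = 129.5; supply choke price = 34.3. CS = ½(129.5 - 70)(714) = 21241.5; PS = ½(70 - 34.3)(714) = 12744.9. Total surplus = 33986.4.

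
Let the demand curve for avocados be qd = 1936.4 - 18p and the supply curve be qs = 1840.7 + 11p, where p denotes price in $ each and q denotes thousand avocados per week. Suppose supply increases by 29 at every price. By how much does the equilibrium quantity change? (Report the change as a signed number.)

Δq = 18

Equating demand and supply, 1936.4 - 18p = 1840.7 + 11p gives 29p = 95.7, so p* = 3.3.
Then q* = 1936.4 - 18(3.3) = 1877.
After the shift, supply is qs = 1869.7 + 11p.
The new intersection has 66.7 = 29p, i.e. p = 2.3, q = 1895.
Δq = 1895 - 1877 = 18.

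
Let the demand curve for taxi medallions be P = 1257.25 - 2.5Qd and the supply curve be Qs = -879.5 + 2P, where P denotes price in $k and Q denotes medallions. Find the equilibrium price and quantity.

Rewriting in direct form: Qd = 502.9 - 0.4P.
At equilibrium Qd = Qs, so 502.9 - 0.4P = -879.5 + 2P; collecting terms, 1382.4 = 2.4P and P* = 576.
From the demand curve, Q* = 502.9 - 0.4(576) = 272.5.

P* = 576, Q* = 272.5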